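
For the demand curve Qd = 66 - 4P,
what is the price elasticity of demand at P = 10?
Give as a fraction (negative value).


dQ/dP = -4
At P = 10: Q = 66 - 4*10 = 26
E = (dQ/dP)(P/Q) = (-4)(10/26) = -20/13

-20/13


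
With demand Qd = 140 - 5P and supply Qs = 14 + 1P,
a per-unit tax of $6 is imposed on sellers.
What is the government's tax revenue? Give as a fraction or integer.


With tax on sellers, new supply: Qs' = 14 + 1(P - 6)
= 8 + 1P
New equilibrium quantity:
Q_new = 30
Tax revenue = tax * Q_new = 6 * 30 = 180

180


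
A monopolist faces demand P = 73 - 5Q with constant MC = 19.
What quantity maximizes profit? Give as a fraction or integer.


TR = P*Q = (73 - 5Q)Q = 73Q - 5Q^2
MR = dTR/dQ = 73 - 10Q
Set MR = MC:
73 - 10Q = 19
54 = 10Q
Q* = 54/10 = 27/5

27/5


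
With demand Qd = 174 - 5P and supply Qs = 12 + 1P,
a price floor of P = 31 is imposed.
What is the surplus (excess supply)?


At P = 31:
Qd = 174 - 5*31 = 19
Qs = 12 + 1*31 = 43
Surplus = Qs - Qd = 43 - 19 = 24

24


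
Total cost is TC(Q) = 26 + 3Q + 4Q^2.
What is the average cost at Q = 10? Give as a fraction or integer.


TC(10) = 26 + 3*10 + 4*10^2
TC(10) = 26 + 30 + 400 = 456
AC = TC/Q = 456/10 = 228/5

228/5


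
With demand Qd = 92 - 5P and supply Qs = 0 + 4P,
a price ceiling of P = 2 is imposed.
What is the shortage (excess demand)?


At P = 2:
Qd = 92 - 5*2 = 82
Qs = 0 + 4*2 = 8
Shortage = Qd - Qs = 82 - 8 = 74

74


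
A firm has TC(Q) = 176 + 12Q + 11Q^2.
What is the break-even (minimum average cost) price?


AC(Q) = 176/Q + 12 + 11Q
To minimize: dAC/dQ = -176/Q^2 + 11 = 0
Q^2 = 176/11 = 16
Q* = 4
Min AC = 176/4 + 12 + 11*4
Min AC = 44 + 12 + 44 = 100

100


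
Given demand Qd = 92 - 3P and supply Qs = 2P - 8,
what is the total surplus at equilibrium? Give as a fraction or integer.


Find equilibrium: 92 - 3P = 2P - 8
92 + 8 = 5P
P* = 100/5 = 20
Q* = 2*20 - 8 = 32
Inverse demand: P = 92/3 - Q/3, so P_max = 92/3
Inverse supply: P = 4 + Q/2, so P_min = 4
CS = (1/2) * 32 * (92/3 - 20) = 512/3
PS = (1/2) * 32 * (20 - 4) = 256
TS = CS + PS = 512/3 + 256 = 1280/3

1280/3


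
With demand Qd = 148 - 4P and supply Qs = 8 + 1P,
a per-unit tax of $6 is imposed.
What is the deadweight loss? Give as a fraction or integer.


Pre-tax equilibrium quantity: Q* = 36
Post-tax equilibrium quantity: Q_tax = 156/5
Reduction in quantity: Q* - Q_tax = 24/5
DWL = (1/2) * tax * (Q* - Q_tax)
DWL = (1/2) * 6 * 24/5 = 72/5

72/5


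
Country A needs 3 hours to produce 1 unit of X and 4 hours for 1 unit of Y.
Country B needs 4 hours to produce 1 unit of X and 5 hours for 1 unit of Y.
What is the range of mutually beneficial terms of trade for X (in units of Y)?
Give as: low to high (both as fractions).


Opportunity cost of X for Country A = hours_X / hours_Y = 3/4 = 3/4 units of Y
Opportunity cost of X for Country B = hours_X / hours_Y = 4/5 = 4/5 units of Y
Terms of trade must be between the two opportunity costs.
Range: 3/4 to 4/5

3/4 to 4/5


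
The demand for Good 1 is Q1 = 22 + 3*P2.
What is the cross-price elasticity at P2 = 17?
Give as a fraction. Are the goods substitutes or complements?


dQ1/dP2 = 3
At P2 = 17: Q1 = 22 + 3*17 = 73
Exy = (dQ1/dP2)(P2/Q1) = 3 * 17 / 73 = 51/73
Since Exy > 0, the goods are substitutes.

51/73 (substitutes)


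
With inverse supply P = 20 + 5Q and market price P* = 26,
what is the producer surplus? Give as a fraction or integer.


Minimum supply price (at Q=0): P_min = 20
Quantity supplied at P* = 26:
Q* = (26 - 20)/5 = 6/5
PS = (1/2) * Q* * (P* - P_min)
PS = (1/2) * 6/5 * (26 - 20)
PS = (1/2) * 6/5 * 6 = 18/5

18/5


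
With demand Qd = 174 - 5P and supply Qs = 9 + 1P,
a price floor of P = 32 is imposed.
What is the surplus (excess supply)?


At P = 32:
Qd = 174 - 5*32 = 14
Qs = 9 + 1*32 = 41
Surplus = Qs - Qd = 41 - 14 = 27

27


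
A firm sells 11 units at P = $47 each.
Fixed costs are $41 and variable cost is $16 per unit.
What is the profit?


Total Revenue = P * Q = 47 * 11 = $517
Total Cost = FC + VC*Q = 41 + 16*11 = $217
Profit = TR - TC = 517 - 217 = $300

$300


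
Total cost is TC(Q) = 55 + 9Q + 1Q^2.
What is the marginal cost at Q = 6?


MC = dTC/dQ = 9 + 2*1*Q
At Q = 6:
MC = 9 + 2*6
MC = 9 + 12 = 21

21


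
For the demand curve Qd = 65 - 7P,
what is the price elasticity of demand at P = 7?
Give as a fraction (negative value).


dQ/dP = -7
At P = 7: Q = 65 - 7*7 = 16
E = (dQ/dP)(P/Q) = (-7)(7/16) = -49/16

-49/16


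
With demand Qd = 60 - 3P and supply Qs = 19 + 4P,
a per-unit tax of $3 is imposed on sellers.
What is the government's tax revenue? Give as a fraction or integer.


With tax on sellers, new supply: Qs' = 19 + 4(P - 3)
= 7 + 4P
New equilibrium quantity:
Q_new = 261/7
Tax revenue = tax * Q_new = 3 * 261/7 = 783/7

783/7


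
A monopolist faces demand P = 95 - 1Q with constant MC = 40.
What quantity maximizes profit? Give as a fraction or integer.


TR = P*Q = (95 - 1Q)Q = 95Q - 1Q^2
MR = dTR/dQ = 95 - 2Q
Set MR = MC:
95 - 2Q = 40
55 = 2Q
Q* = 55/2 = 55/2

55/2


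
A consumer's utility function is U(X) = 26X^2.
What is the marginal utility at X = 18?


MU = dU/dX = 26*2*X^(2-1)
MU = 52*X^1
At X = 18:
MU = 52 * 18^1
MU = 52 * 18 = 936

936


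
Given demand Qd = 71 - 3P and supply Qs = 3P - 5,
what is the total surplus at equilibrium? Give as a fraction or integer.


Find equilibrium: 71 - 3P = 3P - 5
71 + 5 = 6P
P* = 76/6 = 38/3
Q* = 3*38/3 - 5 = 33
Inverse demand: P = 71/3 - Q/3, so P_max = 71/3
Inverse supply: P = 5/3 + Q/3, so P_min = 5/3
CS = (1/2) * 33 * (71/3 - 38/3) = 363/2
PS = (1/2) * 33 * (38/3 - 5/3) = 363/2
TS = CS + PS = 363/2 + 363/2 = 363

363


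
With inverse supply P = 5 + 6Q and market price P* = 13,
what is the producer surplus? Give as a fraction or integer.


Minimum supply price (at Q=0): P_min = 5
Quantity supplied at P* = 13:
Q* = (13 - 5)/6 = 4/3
PS = (1/2) * Q* * (P* - P_min)
PS = (1/2) * 4/3 * (13 - 5)
PS = (1/2) * 4/3 * 8 = 16/3

16/3


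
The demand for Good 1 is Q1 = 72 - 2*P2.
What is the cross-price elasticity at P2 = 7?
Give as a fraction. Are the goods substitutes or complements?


dQ1/dP2 = -2
At P2 = 7: Q1 = 72 - 2*7 = 58
Exy = (dQ1/dP2)(P2/Q1) = -2 * 7 / 58 = -7/29
Since Exy < 0, the goods are complements.

-7/29 (complements)


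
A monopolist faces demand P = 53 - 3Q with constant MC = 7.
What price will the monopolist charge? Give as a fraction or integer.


MR = 53 - 6Q
Set MR = MC: 53 - 6Q = 7
Q* = 23/3
Substitute into demand:
P* = 53 - 3*23/3 = 30

30


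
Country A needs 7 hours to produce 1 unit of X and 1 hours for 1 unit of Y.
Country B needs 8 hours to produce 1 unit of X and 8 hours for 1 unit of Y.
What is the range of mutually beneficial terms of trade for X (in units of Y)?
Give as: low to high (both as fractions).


Opportunity cost of X for Country A = hours_X / hours_Y = 7/1 = 7 units of Y
Opportunity cost of X for Country B = hours_X / hours_Y = 8/8 = 1 units of Y
Terms of trade must be between the two opportunity costs.
Range: 1 to 7

1 to 7


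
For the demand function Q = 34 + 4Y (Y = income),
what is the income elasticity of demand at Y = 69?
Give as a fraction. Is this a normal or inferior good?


dQ/dY = 4
At Y = 69: Q = 34 + 4*69 = 310
Ey = (dQ/dY)(Y/Q) = 4 * 69 / 310 = 138/155
Since Ey > 0, this is a normal good.

138/155 (normal good)


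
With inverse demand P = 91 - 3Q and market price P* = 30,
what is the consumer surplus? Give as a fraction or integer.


Maximum willingness to pay (at Q=0): P_max = 91
Quantity demanded at P* = 30:
Q* = (91 - 30)/3 = 61/3
CS = (1/2) * Q* * (P_max - P*)
CS = (1/2) * 61/3 * (91 - 30)
CS = (1/2) * 61/3 * 61 = 3721/6

3721/6


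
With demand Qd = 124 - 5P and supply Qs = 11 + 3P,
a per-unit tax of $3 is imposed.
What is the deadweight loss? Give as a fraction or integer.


Pre-tax equilibrium quantity: Q* = 427/8
Post-tax equilibrium quantity: Q_tax = 191/4
Reduction in quantity: Q* - Q_tax = 45/8
DWL = (1/2) * tax * (Q* - Q_tax)
DWL = (1/2) * 3 * 45/8 = 135/16

135/16


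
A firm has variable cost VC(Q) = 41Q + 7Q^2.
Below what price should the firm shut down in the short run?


AVC(Q) = VC(Q)/Q = 41 + 7Q
AVC is increasing in Q, so minimum AVC is at Q -> 0+.
Min AVC = 41
The firm should shut down if P < 41.

41


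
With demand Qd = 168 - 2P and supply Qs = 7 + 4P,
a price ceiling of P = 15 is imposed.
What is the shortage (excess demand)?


At P = 15:
Qd = 168 - 2*15 = 138
Qs = 7 + 4*15 = 67
Shortage = Qd - Qs = 138 - 67 = 71

71


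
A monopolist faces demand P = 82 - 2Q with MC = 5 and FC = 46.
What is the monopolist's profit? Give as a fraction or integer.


MR = MC: 82 - 4Q = 5
Q* = 77/4
P* = 82 - 2*77/4 = 87/2
Profit = (P* - MC)*Q* - FC
= (87/2 - 5)*77/4 - 46
= 77/2*77/4 - 46
= 5929/8 - 46 = 5561/8

5561/8


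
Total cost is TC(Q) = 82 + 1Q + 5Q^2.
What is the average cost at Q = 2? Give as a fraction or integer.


TC(2) = 82 + 1*2 + 5*2^2
TC(2) = 82 + 2 + 20 = 104
AC = TC/Q = 104/2 = 52

52


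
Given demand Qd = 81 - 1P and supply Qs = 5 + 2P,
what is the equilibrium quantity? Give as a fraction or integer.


First find equilibrium price:
81 - 1P = 5 + 2P
P* = 76/3 = 76/3
Then substitute into demand:
Q* = 81 - 1 * 76/3 = 167/3

167/3


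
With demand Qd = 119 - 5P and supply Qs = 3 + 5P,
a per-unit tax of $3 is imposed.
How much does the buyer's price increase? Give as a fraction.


With a per-unit tax, the buyer's price increase depends on relative slopes.
Supply slope: d = 5, Demand slope: b = 5
Buyer's price increase = d * tax / (b + d)
= 5 * 3 / (5 + 5)
= 15 / 10 = 3/2

3/2


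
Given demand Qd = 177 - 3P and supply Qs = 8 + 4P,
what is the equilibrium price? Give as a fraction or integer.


At equilibrium, Qd = Qs.
177 - 3P = 8 + 4P
177 - 8 = 3P + 4P
169 = 7P
P* = 169/7 = 169/7

169/7


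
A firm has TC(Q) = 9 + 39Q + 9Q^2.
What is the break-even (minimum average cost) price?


AC(Q) = 9/Q + 39 + 9Q
To minimize: dAC/dQ = -9/Q^2 + 9 = 0
Q^2 = 9/9 = 1
Q* = 1
Min AC = 9/1 + 39 + 9*1
Min AC = 9 + 39 + 9 = 57

57


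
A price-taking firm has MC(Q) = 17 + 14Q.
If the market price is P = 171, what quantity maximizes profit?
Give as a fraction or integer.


In perfect competition, profit is maximized where P = MC.
171 = 17 + 14Q
154 = 14Q
Q* = 154/14 = 11

11


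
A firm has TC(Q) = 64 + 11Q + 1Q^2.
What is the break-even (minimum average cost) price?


AC(Q) = 64/Q + 11 + 1Q
To minimize: dAC/dQ = -64/Q^2 + 1 = 0
Q^2 = 64/1 = 64
Q* = 8
Min AC = 64/8 + 11 + 1*8
Min AC = 8 + 11 + 8 = 27

27


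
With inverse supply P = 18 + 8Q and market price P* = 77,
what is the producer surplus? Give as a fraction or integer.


Minimum supply price (at Q=0): P_min = 18
Quantity supplied at P* = 77:
Q* = (77 - 18)/8 = 59/8
PS = (1/2) * Q* * (P* - P_min)
PS = (1/2) * 59/8 * (77 - 18)
PS = (1/2) * 59/8 * 59 = 3481/16

3481/16


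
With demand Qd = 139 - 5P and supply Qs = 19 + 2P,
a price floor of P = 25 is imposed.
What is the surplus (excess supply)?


At P = 25:
Qd = 139 - 5*25 = 14
Qs = 19 + 2*25 = 69
Surplus = Qs - Qd = 69 - 14 = 55

55


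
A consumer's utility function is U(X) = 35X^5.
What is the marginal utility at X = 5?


MU = dU/dX = 35*5*X^(5-1)
MU = 175*X^4
At X = 5:
MU = 175 * 5^4
MU = 175 * 625 = 109375

109375


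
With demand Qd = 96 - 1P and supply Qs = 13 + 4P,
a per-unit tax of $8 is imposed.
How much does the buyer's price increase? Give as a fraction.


With a per-unit tax, the buyer's price increase depends on relative slopes.
Supply slope: d = 4, Demand slope: b = 1
Buyer's price increase = d * tax / (b + d)
= 4 * 8 / (1 + 4)
= 32 / 5 = 32/5

32/5


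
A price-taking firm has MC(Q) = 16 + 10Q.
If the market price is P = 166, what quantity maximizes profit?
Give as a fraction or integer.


In perfect competition, profit is maximized where P = MC.
166 = 16 + 10Q
150 = 10Q
Q* = 150/10 = 15

15


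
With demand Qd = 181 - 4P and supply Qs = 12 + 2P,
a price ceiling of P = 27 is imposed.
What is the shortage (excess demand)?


At P = 27:
Qd = 181 - 4*27 = 73
Qs = 12 + 2*27 = 66
Shortage = Qd - Qs = 73 - 66 = 7

7


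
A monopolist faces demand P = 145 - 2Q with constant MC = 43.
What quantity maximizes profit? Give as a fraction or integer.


TR = P*Q = (145 - 2Q)Q = 145Q - 2Q^2
MR = dTR/dQ = 145 - 4Q
Set MR = MC:
145 - 4Q = 43
102 = 4Q
Q* = 102/4 = 51/2

51/2


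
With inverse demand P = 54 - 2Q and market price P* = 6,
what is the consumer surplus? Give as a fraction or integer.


Maximum willingness to pay (at Q=0): P_max = 54
Quantity demanded at P* = 6:
Q* = (54 - 6)/2 = 24
CS = (1/2) * Q* * (P_max - P*)
CS = (1/2) * 24 * (54 - 6)
CS = (1/2) * 24 * 48 = 576

576


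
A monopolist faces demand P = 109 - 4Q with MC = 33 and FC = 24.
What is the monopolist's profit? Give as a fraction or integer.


MR = MC: 109 - 8Q = 33
Q* = 19/2
P* = 109 - 4*19/2 = 71
Profit = (P* - MC)*Q* - FC
= (71 - 33)*19/2 - 24
= 38*19/2 - 24
= 361 - 24 = 337

337


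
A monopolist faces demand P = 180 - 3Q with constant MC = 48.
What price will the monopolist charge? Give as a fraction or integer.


MR = 180 - 6Q
Set MR = MC: 180 - 6Q = 48
Q* = 22
Substitute into demand:
P* = 180 - 3*22 = 114

114


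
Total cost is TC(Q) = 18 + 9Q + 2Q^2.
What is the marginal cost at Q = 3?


MC = dTC/dQ = 9 + 2*2*Q
At Q = 3:
MC = 9 + 4*3
MC = 9 + 12 = 21

21


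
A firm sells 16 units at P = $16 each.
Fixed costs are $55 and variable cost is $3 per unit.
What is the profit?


Total Revenue = P * Q = 16 * 16 = $256
Total Cost = FC + VC*Q = 55 + 3*16 = $103
Profit = TR - TC = 256 - 103 = $153

$153


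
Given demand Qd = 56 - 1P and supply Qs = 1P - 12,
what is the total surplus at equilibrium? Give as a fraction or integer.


Find equilibrium: 56 - 1P = 1P - 12
56 + 12 = 2P
P* = 68/2 = 34
Q* = 1*34 - 12 = 22
Inverse demand: P = 56 - Q/1, so P_max = 56
Inverse supply: P = 12 + Q/1, so P_min = 12
CS = (1/2) * 22 * (56 - 34) = 242
PS = (1/2) * 22 * (34 - 12) = 242
TS = CS + PS = 242 + 242 = 484

484


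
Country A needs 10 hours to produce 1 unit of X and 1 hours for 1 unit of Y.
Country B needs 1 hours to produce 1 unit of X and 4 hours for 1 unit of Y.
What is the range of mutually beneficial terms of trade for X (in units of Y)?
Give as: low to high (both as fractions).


Opportunity cost of X for Country A = hours_X / hours_Y = 10/1 = 10 units of Y
Opportunity cost of X for Country B = hours_X / hours_Y = 1/4 = 1/4 units of Y
Terms of trade must be between the two opportunity costs.
Range: 1/4 to 10

1/4 to 10


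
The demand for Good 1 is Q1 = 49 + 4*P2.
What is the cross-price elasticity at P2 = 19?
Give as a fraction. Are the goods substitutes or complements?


dQ1/dP2 = 4
At P2 = 19: Q1 = 49 + 4*19 = 125
Exy = (dQ1/dP2)(P2/Q1) = 4 * 19 / 125 = 76/125
Since Exy > 0, the goods are substitutes.

76/125 (substitutes)


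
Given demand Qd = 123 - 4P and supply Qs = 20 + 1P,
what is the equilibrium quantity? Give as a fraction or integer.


First find equilibrium price:
123 - 4P = 20 + 1P
P* = 103/5 = 103/5
Then substitute into demand:
Q* = 123 - 4 * 103/5 = 203/5

203/5


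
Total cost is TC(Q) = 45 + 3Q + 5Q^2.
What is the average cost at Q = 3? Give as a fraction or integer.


TC(3) = 45 + 3*3 + 5*3^2
TC(3) = 45 + 9 + 45 = 99
AC = TC/Q = 99/3 = 33

33


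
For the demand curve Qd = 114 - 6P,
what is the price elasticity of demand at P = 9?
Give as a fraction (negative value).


dQ/dP = -6
At P = 9: Q = 114 - 6*9 = 60
E = (dQ/dP)(P/Q) = (-6)(9/60) = -9/10

-9/10


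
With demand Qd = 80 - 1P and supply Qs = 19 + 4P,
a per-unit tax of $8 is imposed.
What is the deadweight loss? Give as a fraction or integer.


Pre-tax equilibrium quantity: Q* = 339/5
Post-tax equilibrium quantity: Q_tax = 307/5
Reduction in quantity: Q* - Q_tax = 32/5
DWL = (1/2) * tax * (Q* - Q_tax)
DWL = (1/2) * 8 * 32/5 = 128/5

128/5


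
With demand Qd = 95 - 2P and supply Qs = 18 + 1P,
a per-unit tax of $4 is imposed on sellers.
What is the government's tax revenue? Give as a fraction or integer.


With tax on sellers, new supply: Qs' = 18 + 1(P - 4)
= 14 + 1P
New equilibrium quantity:
Q_new = 41
Tax revenue = tax * Q_new = 4 * 41 = 164

164


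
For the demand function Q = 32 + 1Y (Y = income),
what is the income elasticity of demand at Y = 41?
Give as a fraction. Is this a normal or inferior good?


dQ/dY = 1
At Y = 41: Q = 32 + 1*41 = 73
Ey = (dQ/dY)(Y/Q) = 1 * 41 / 73 = 41/73
Since Ey > 0, this is a normal good.

41/73 (normal good)


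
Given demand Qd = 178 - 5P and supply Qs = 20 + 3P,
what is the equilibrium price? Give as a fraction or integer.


At equilibrium, Qd = Qs.
178 - 5P = 20 + 3P
178 - 20 = 5P + 3P
158 = 8P
P* = 158/8 = 79/4

79/4


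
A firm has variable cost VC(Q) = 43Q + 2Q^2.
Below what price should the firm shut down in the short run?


AVC(Q) = VC(Q)/Q = 43 + 2Q
AVC is increasing in Q, so minimum AVC is at Q -> 0+.
Min AVC = 43
The firm should shut down if P < 43.

43


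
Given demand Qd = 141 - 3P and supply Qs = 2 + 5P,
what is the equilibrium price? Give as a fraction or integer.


At equilibrium, Qd = Qs.
141 - 3P = 2 + 5P
141 - 2 = 3P + 5P
139 = 8P
P* = 139/8 = 139/8

139/8


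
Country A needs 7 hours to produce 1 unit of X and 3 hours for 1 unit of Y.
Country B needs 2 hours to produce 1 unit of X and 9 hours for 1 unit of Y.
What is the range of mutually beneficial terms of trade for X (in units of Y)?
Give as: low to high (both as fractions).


Opportunity cost of X for Country A = hours_X / hours_Y = 7/3 = 7/3 units of Y
Opportunity cost of X for Country B = hours_X / hours_Y = 2/9 = 2/9 units of Y
Terms of trade must be between the two opportunity costs.
Range: 2/9 to 7/3

2/9 to 7/3


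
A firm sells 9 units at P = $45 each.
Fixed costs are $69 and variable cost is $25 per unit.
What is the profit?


Total Revenue = P * Q = 45 * 9 = $405
Total Cost = FC + VC*Q = 69 + 25*9 = $294
Profit = TR - TC = 405 - 294 = $111

$111


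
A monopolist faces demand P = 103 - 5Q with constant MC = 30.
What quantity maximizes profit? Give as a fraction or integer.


TR = P*Q = (103 - 5Q)Q = 103Q - 5Q^2
MR = dTR/dQ = 103 - 10Q
Set MR = MC:
103 - 10Q = 30
73 = 10Q
Q* = 73/10 = 73/10

73/10


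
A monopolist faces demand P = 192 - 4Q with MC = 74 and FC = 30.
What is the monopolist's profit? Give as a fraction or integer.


MR = MC: 192 - 8Q = 74
Q* = 59/4
P* = 192 - 4*59/4 = 133
Profit = (P* - MC)*Q* - FC
= (133 - 74)*59/4 - 30
= 59*59/4 - 30
= 3481/4 - 30 = 3361/4

3361/4


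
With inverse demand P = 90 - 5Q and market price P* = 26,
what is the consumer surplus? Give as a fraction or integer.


Maximum willingness to pay (at Q=0): P_max = 90
Quantity demanded at P* = 26:
Q* = (90 - 26)/5 = 64/5
CS = (1/2) * Q* * (P_max - P*)
CS = (1/2) * 64/5 * (90 - 26)
CS = (1/2) * 64/5 * 64 = 2048/5

2048/5


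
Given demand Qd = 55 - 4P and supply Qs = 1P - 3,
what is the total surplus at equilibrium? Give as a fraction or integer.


Find equilibrium: 55 - 4P = 1P - 3
55 + 3 = 5P
P* = 58/5 = 58/5
Q* = 1*58/5 - 3 = 43/5
Inverse demand: P = 55/4 - Q/4, so P_max = 55/4
Inverse supply: P = 3 + Q/1, so P_min = 3
CS = (1/2) * 43/5 * (55/4 - 58/5) = 1849/200
PS = (1/2) * 43/5 * (58/5 - 3) = 1849/50
TS = CS + PS = 1849/200 + 1849/50 = 1849/40

1849/40


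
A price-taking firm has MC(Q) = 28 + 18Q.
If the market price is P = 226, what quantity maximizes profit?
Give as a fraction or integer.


In perfect competition, profit is maximized where P = MC.
226 = 28 + 18Q
198 = 18Q
Q* = 198/18 = 11

11


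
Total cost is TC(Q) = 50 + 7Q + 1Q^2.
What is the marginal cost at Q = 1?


MC = dTC/dQ = 7 + 2*1*Q
At Q = 1:
MC = 7 + 2*1
MC = 7 + 2 = 9

9


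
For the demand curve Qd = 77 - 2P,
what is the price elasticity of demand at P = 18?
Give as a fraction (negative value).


dQ/dP = -2
At P = 18: Q = 77 - 2*18 = 41
E = (dQ/dP)(P/Q) = (-2)(18/41) = -36/41

-36/41


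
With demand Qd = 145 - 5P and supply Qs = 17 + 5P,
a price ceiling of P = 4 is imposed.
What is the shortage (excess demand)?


At P = 4:
Qd = 145 - 5*4 = 125
Qs = 17 + 5*4 = 37
Shortage = Qd - Qs = 125 - 37 = 88

88


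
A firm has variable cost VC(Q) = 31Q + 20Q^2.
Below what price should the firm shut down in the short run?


AVC(Q) = VC(Q)/Q = 31 + 20Q
AVC is increasing in Q, so minimum AVC is at Q -> 0+.
Min AVC = 31
The firm should shut down if P < 31.

31


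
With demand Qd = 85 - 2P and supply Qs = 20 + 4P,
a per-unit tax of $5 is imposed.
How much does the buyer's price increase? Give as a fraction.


With a per-unit tax, the buyer's price increase depends on relative slopes.
Supply slope: d = 4, Demand slope: b = 2
Buyer's price increase = d * tax / (b + d)
= 4 * 5 / (2 + 4)
= 20 / 6 = 10/3

10/3


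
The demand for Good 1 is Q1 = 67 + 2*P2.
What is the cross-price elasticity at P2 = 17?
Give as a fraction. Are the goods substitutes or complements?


dQ1/dP2 = 2
At P2 = 17: Q1 = 67 + 2*17 = 101
Exy = (dQ1/dP2)(P2/Q1) = 2 * 17 / 101 = 34/101
Since Exy > 0, the goods are substitutes.

34/101 (substitutes)


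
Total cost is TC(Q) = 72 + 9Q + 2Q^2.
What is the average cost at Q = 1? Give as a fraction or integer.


TC(1) = 72 + 9*1 + 2*1^2
TC(1) = 72 + 9 + 2 = 83
AC = TC/Q = 83/1 = 83

83


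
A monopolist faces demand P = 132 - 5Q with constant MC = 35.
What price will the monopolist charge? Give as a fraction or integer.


MR = 132 - 10Q
Set MR = MC: 132 - 10Q = 35
Q* = 97/10
Substitute into demand:
P* = 132 - 5*97/10 = 167/2

167/2


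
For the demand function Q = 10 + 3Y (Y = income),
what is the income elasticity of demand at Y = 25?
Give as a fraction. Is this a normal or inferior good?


dQ/dY = 3
At Y = 25: Q = 10 + 3*25 = 85
Ey = (dQ/dY)(Y/Q) = 3 * 25 / 85 = 15/17
Since Ey > 0, this is a normal good.

15/17 (normal good)


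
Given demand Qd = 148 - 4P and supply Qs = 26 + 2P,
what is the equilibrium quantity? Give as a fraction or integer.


First find equilibrium price:
148 - 4P = 26 + 2P
P* = 122/6 = 61/3
Then substitute into demand:
Q* = 148 - 4 * 61/3 = 200/3

200/3


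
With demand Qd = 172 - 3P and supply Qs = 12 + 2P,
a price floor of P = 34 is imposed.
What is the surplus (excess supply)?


At P = 34:
Qd = 172 - 3*34 = 70
Qs = 12 + 2*34 = 80
Surplus = Qs - Qd = 80 - 70 = 10

10


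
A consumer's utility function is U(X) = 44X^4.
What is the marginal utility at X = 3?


MU = dU/dX = 44*4*X^(4-1)
MU = 176*X^3
At X = 3:
MU = 176 * 3^3
MU = 176 * 27 = 4752

4752


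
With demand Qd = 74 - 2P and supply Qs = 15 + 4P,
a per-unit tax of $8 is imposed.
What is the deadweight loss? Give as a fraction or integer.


Pre-tax equilibrium quantity: Q* = 163/3
Post-tax equilibrium quantity: Q_tax = 131/3
Reduction in quantity: Q* - Q_tax = 32/3
DWL = (1/2) * tax * (Q* - Q_tax)
DWL = (1/2) * 8 * 32/3 = 128/3

128/3


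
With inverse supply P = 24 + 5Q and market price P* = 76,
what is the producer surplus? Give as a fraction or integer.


Minimum supply price (at Q=0): P_min = 24
Quantity supplied at P* = 76:
Q* = (76 - 24)/5 = 52/5
PS = (1/2) * Q* * (P* - P_min)
PS = (1/2) * 52/5 * (76 - 24)
PS = (1/2) * 52/5 * 52 = 1352/5

1352/5


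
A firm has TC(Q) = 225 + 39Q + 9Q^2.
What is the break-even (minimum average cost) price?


AC(Q) = 225/Q + 39 + 9Q
To minimize: dAC/dQ = -225/Q^2 + 9 = 0
Q^2 = 225/9 = 25
Q* = 5
Min AC = 225/5 + 39 + 9*5
Min AC = 45 + 39 + 45 = 129

129


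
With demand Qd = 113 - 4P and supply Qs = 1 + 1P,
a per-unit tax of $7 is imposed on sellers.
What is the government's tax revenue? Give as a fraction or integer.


With tax on sellers, new supply: Qs' = 1 + 1(P - 7)
= 1P - 6
New equilibrium quantity:
Q_new = 89/5
Tax revenue = tax * Q_new = 7 * 89/5 = 623/5

623/5


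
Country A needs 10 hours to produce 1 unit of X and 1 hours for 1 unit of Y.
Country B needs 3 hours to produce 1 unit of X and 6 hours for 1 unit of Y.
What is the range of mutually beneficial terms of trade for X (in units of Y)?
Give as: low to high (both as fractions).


Opportunity cost of X for Country A = hours_X / hours_Y = 10/1 = 10 units of Y
Opportunity cost of X for Country B = hours_X / hours_Y = 3/6 = 1/2 units of Y
Terms of trade must be between the two opportunity costs.
Range: 1/2 to 10

1/2 to 10


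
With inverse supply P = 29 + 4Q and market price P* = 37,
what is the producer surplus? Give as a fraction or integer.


Minimum supply price (at Q=0): P_min = 29
Quantity supplied at P* = 37:
Q* = (37 - 29)/4 = 2
PS = (1/2) * Q* * (P* - P_min)
PS = (1/2) * 2 * (37 - 29)
PS = (1/2) * 2 * 8 = 8

8


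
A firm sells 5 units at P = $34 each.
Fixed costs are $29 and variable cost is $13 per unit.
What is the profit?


Total Revenue = P * Q = 34 * 5 = $170
Total Cost = FC + VC*Q = 29 + 13*5 = $94
Profit = TR - TC = 170 - 94 = $76

$76


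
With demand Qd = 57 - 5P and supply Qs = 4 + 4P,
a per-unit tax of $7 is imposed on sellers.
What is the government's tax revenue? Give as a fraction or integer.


With tax on sellers, new supply: Qs' = 4 + 4(P - 7)
= 4P - 24
New equilibrium quantity:
Q_new = 12
Tax revenue = tax * Q_new = 7 * 12 = 84

84


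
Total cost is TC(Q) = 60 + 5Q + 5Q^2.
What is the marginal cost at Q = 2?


MC = dTC/dQ = 5 + 2*5*Q
At Q = 2:
MC = 5 + 10*2
MC = 5 + 20 = 25

25


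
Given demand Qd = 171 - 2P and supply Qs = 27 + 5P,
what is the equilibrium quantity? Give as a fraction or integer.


First find equilibrium price:
171 - 2P = 27 + 5P
P* = 144/7 = 144/7
Then substitute into demand:
Q* = 171 - 2 * 144/7 = 909/7

909/7


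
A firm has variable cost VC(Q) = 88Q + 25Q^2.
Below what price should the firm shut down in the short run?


AVC(Q) = VC(Q)/Q = 88 + 25Q
AVC is increasing in Q, so minimum AVC is at Q -> 0+.
Min AVC = 88
The firm should shut down if P < 88.

88


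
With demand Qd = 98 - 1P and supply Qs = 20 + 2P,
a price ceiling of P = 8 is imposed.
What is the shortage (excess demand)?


At P = 8:
Qd = 98 - 1*8 = 90
Qs = 20 + 2*8 = 36
Shortage = Qd - Qs = 90 - 36 = 54

54


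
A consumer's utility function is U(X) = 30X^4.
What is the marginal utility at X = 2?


MU = dU/dX = 30*4*X^(4-1)
MU = 120*X^3
At X = 2:
MU = 120 * 2^3
MU = 120 * 8 = 960

960


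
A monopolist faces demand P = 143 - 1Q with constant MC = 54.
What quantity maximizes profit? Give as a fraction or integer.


TR = P*Q = (143 - 1Q)Q = 143Q - 1Q^2
MR = dTR/dQ = 143 - 2Q
Set MR = MC:
143 - 2Q = 54
89 = 2Q
Q* = 89/2 = 89/2

89/2


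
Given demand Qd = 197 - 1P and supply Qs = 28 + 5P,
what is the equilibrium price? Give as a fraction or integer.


At equilibrium, Qd = Qs.
197 - 1P = 28 + 5P
197 - 28 = 1P + 5P
169 = 6P
P* = 169/6 = 169/6

169/6


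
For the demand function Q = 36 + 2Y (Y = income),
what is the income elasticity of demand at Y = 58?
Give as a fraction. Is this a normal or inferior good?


dQ/dY = 2
At Y = 58: Q = 36 + 2*58 = 152
Ey = (dQ/dY)(Y/Q) = 2 * 58 / 152 = 29/38
Since Ey > 0, this is a normal good.

29/38 (normal good)


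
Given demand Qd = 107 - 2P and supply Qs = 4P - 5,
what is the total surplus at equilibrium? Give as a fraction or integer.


Find equilibrium: 107 - 2P = 4P - 5
107 + 5 = 6P
P* = 112/6 = 56/3
Q* = 4*56/3 - 5 = 209/3
Inverse demand: P = 107/2 - Q/2, so P_max = 107/2
Inverse supply: P = 5/4 + Q/4, so P_min = 5/4
CS = (1/2) * 209/3 * (107/2 - 56/3) = 43681/36
PS = (1/2) * 209/3 * (56/3 - 5/4) = 43681/72
TS = CS + PS = 43681/36 + 43681/72 = 43681/24

43681/24


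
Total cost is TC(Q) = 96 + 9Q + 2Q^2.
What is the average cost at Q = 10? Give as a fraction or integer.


TC(10) = 96 + 9*10 + 2*10^2
TC(10) = 96 + 90 + 200 = 386
AC = TC/Q = 386/10 = 193/5

193/5


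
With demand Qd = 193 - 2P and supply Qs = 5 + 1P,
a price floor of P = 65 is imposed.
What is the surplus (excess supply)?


At P = 65:
Qd = 193 - 2*65 = 63
Qs = 5 + 1*65 = 70
Surplus = Qs - Qd = 70 - 63 = 7

7


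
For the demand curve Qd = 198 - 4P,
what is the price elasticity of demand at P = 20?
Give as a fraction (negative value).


dQ/dP = -4
At P = 20: Q = 198 - 4*20 = 118
E = (dQ/dP)(P/Q) = (-4)(20/118) = -40/59

-40/59


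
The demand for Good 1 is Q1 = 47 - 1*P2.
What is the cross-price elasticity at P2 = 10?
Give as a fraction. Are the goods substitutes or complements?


dQ1/dP2 = -1
At P2 = 10: Q1 = 47 - 1*10 = 37
Exy = (dQ1/dP2)(P2/Q1) = -1 * 10 / 37 = -10/37
Since Exy < 0, the goods are complements.

-10/37 (complements)


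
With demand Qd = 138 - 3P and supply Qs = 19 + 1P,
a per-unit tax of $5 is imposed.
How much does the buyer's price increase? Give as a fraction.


With a per-unit tax, the buyer's price increase depends on relative slopes.
Supply slope: d = 1, Demand slope: b = 3
Buyer's price increase = d * tax / (b + d)
= 1 * 5 / (3 + 1)
= 5 / 4 = 5/4

5/4


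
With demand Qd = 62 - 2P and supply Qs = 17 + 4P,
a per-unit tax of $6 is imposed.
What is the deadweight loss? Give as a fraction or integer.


Pre-tax equilibrium quantity: Q* = 47
Post-tax equilibrium quantity: Q_tax = 39
Reduction in quantity: Q* - Q_tax = 8
DWL = (1/2) * tax * (Q* - Q_tax)
DWL = (1/2) * 6 * 8 = 24

24


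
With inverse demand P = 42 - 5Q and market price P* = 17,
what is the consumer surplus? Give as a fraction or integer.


Maximum willingness to pay (at Q=0): P_max = 42
Quantity demanded at P* = 17:
Q* = (42 - 17)/5 = 5
CS = (1/2) * Q* * (P_max - P*)
CS = (1/2) * 5 * (42 - 17)
CS = (1/2) * 5 * 25 = 125/2

125/2


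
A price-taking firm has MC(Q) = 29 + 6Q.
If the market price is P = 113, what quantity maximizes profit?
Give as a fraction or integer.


In perfect competition, profit is maximized where P = MC.
113 = 29 + 6Q
84 = 6Q
Q* = 84/6 = 14

14


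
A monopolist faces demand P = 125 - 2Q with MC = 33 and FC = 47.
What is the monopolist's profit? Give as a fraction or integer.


MR = MC: 125 - 4Q = 33
Q* = 23
P* = 125 - 2*23 = 79
Profit = (P* - MC)*Q* - FC
= (79 - 33)*23 - 47
= 46*23 - 47
= 1058 - 47 = 1011

1011


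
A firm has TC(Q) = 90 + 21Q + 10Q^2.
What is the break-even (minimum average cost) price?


AC(Q) = 90/Q + 21 + 10Q
To minimize: dAC/dQ = -90/Q^2 + 10 = 0
Q^2 = 90/10 = 9
Q* = 3
Min AC = 90/3 + 21 + 10*3
Min AC = 30 + 21 + 30 = 81

81


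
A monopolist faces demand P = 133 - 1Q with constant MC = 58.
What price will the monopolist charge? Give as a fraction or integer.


MR = 133 - 2Q
Set MR = MC: 133 - 2Q = 58
Q* = 75/2
Substitute into demand:
P* = 133 - 1*75/2 = 191/2

191/2


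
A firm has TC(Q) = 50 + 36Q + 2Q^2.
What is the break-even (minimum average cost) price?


AC(Q) = 50/Q + 36 + 2Q
To minimize: dAC/dQ = -50/Q^2 + 2 = 0
Q^2 = 50/2 = 25
Q* = 5
Min AC = 50/5 + 36 + 2*5
Min AC = 10 + 36 + 10 = 56

56


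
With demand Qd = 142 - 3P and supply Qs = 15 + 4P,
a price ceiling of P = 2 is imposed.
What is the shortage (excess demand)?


At P = 2:
Qd = 142 - 3*2 = 136
Qs = 15 + 4*2 = 23
Shortage = Qd - Qs = 136 - 23 = 113

113


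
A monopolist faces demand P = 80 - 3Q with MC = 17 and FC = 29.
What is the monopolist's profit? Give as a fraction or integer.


MR = MC: 80 - 6Q = 17
Q* = 21/2
P* = 80 - 3*21/2 = 97/2
Profit = (P* - MC)*Q* - FC
= (97/2 - 17)*21/2 - 29
= 63/2*21/2 - 29
= 1323/4 - 29 = 1207/4

1207/4


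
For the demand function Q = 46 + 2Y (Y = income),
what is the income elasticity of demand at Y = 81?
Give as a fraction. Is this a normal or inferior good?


dQ/dY = 2
At Y = 81: Q = 46 + 2*81 = 208
Ey = (dQ/dY)(Y/Q) = 2 * 81 / 208 = 81/104
Since Ey > 0, this is a normal good.

81/104 (normal good)


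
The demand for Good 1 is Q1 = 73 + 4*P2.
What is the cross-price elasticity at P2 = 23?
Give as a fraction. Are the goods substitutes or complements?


dQ1/dP2 = 4
At P2 = 23: Q1 = 73 + 4*23 = 165
Exy = (dQ1/dP2)(P2/Q1) = 4 * 23 / 165 = 92/165
Since Exy > 0, the goods are substitutes.

92/165 (substitutes)


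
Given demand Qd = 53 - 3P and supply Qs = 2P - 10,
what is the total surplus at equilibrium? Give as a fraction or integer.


Find equilibrium: 53 - 3P = 2P - 10
53 + 10 = 5P
P* = 63/5 = 63/5
Q* = 2*63/5 - 10 = 76/5
Inverse demand: P = 53/3 - Q/3, so P_max = 53/3
Inverse supply: P = 5 + Q/2, so P_min = 5
CS = (1/2) * 76/5 * (53/3 - 63/5) = 2888/75
PS = (1/2) * 76/5 * (63/5 - 5) = 1444/25
TS = CS + PS = 2888/75 + 1444/25 = 1444/15

1444/15


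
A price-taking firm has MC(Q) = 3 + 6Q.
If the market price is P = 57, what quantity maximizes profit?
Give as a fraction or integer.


In perfect competition, profit is maximized where P = MC.
57 = 3 + 6Q
54 = 6Q
Q* = 54/6 = 9

9


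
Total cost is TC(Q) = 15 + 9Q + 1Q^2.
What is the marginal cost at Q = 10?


MC = dTC/dQ = 9 + 2*1*Q
At Q = 10:
MC = 9 + 2*10
MC = 9 + 20 = 29

29


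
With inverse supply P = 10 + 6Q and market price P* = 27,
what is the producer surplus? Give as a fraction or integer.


Minimum supply price (at Q=0): P_min = 10
Quantity supplied at P* = 27:
Q* = (27 - 10)/6 = 17/6
PS = (1/2) * Q* * (P* - P_min)
PS = (1/2) * 17/6 * (27 - 10)
PS = (1/2) * 17/6 * 17 = 289/12

289/12


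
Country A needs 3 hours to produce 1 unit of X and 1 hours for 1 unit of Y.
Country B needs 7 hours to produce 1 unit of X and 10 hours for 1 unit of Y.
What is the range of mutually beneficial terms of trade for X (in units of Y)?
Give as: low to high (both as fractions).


Opportunity cost of X for Country A = hours_X / hours_Y = 3/1 = 3 units of Y
Opportunity cost of X for Country B = hours_X / hours_Y = 7/10 = 7/10 units of Y
Terms of trade must be between the two opportunity costs.
Range: 7/10 to 3

7/10 to 3


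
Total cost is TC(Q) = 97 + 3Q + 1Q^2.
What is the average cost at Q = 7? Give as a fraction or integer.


TC(7) = 97 + 3*7 + 1*7^2
TC(7) = 97 + 21 + 49 = 167
AC = TC/Q = 167/7 = 167/7

167/7


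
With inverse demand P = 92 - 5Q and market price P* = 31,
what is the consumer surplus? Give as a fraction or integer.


Maximum willingness to pay (at Q=0): P_max = 92
Quantity demanded at P* = 31:
Q* = (92 - 31)/5 = 61/5
CS = (1/2) * Q* * (P_max - P*)
CS = (1/2) * 61/5 * (92 - 31)
CS = (1/2) * 61/5 * 61 = 3721/10

3721/10


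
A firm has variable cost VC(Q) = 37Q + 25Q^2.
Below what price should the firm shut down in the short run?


AVC(Q) = VC(Q)/Q = 37 + 25Q
AVC is increasing in Q, so minimum AVC is at Q -> 0+.
Min AVC = 37
The firm should shut down if P < 37.

37


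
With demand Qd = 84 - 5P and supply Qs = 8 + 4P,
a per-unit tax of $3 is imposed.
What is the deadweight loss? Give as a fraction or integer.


Pre-tax equilibrium quantity: Q* = 376/9
Post-tax equilibrium quantity: Q_tax = 316/9
Reduction in quantity: Q* - Q_tax = 20/3
DWL = (1/2) * tax * (Q* - Q_tax)
DWL = (1/2) * 3 * 20/3 = 10

10


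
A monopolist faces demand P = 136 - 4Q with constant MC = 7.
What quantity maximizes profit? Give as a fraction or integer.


TR = P*Q = (136 - 4Q)Q = 136Q - 4Q^2
MR = dTR/dQ = 136 - 8Q
Set MR = MC:
136 - 8Q = 7
129 = 8Q
Q* = 129/8 = 129/8

129/8


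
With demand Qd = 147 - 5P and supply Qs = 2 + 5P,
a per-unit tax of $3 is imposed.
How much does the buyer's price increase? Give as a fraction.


With a per-unit tax, the buyer's price increase depends on relative slopes.
Supply slope: d = 5, Demand slope: b = 5
Buyer's price increase = d * tax / (b + d)
= 5 * 3 / (5 + 5)
= 15 / 10 = 3/2

3/2


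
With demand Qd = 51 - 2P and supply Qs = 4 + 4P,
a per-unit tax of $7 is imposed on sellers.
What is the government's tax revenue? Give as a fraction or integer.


With tax on sellers, new supply: Qs' = 4 + 4(P - 7)
= 4P - 24
New equilibrium quantity:
Q_new = 26
Tax revenue = tax * Q_new = 7 * 26 = 182

182


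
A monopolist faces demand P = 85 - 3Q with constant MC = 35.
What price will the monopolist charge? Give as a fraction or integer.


MR = 85 - 6Q
Set MR = MC: 85 - 6Q = 35
Q* = 25/3
Substitute into demand:
P* = 85 - 3*25/3 = 60

60


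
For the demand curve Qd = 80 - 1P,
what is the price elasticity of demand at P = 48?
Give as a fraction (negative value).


dQ/dP = -1
At P = 48: Q = 80 - 1*48 = 32
E = (dQ/dP)(P/Q) = (-1)(48/32) = -3/2

-3/2


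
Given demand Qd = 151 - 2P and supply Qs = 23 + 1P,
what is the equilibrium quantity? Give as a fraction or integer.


First find equilibrium price:
151 - 2P = 23 + 1P
P* = 128/3 = 128/3
Then substitute into demand:
Q* = 151 - 2 * 128/3 = 197/3

197/3


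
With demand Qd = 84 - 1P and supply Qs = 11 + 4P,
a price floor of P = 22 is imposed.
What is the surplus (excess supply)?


At P = 22:
Qd = 84 - 1*22 = 62
Qs = 11 + 4*22 = 99
Surplus = Qs - Qd = 99 - 62 = 37

37


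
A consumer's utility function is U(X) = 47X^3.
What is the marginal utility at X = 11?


MU = dU/dX = 47*3*X^(3-1)
MU = 141*X^2
At X = 11:
MU = 141 * 11^2
MU = 141 * 121 = 17061

17061


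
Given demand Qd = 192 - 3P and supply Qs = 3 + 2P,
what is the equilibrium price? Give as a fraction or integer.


At equilibrium, Qd = Qs.
192 - 3P = 3 + 2P
192 - 3 = 3P + 2P
189 = 5P
P* = 189/5 = 189/5

189/5


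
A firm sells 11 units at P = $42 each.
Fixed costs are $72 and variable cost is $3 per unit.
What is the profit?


Total Revenue = P * Q = 42 * 11 = $462
Total Cost = FC + VC*Q = 72 + 3*11 = $105
Profit = TR - TC = 462 - 105 = $357

$357


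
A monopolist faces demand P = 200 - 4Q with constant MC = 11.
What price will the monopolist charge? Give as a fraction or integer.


MR = 200 - 8Q
Set MR = MC: 200 - 8Q = 11
Q* = 189/8
Substitute into demand:
P* = 200 - 4*189/8 = 211/2

211/2


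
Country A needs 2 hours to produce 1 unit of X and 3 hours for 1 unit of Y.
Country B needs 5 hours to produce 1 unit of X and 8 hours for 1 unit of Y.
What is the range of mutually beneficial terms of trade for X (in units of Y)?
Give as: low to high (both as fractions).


Opportunity cost of X for Country A = hours_X / hours_Y = 2/3 = 2/3 units of Y
Opportunity cost of X for Country B = hours_X / hours_Y = 5/8 = 5/8 units of Y
Terms of trade must be between the two opportunity costs.
Range: 5/8 to 2/3

5/8 to 2/3


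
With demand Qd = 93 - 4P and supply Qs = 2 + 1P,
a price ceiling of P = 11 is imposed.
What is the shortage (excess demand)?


At P = 11:
Qd = 93 - 4*11 = 49
Qs = 2 + 1*11 = 13
Shortage = Qd - Qs = 49 - 13 = 36

36


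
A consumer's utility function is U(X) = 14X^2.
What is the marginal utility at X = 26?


MU = dU/dX = 14*2*X^(2-1)
MU = 28*X^1
At X = 26:
MU = 28 * 26^1
MU = 28 * 26 = 728

728


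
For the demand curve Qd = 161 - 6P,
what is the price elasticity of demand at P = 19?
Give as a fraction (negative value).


dQ/dP = -6
At P = 19: Q = 161 - 6*19 = 47
E = (dQ/dP)(P/Q) = (-6)(19/47) = -114/47

-114/47


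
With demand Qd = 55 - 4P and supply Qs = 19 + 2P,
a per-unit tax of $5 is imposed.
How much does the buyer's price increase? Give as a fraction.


With a per-unit tax, the buyer's price increase depends on relative slopes.
Supply slope: d = 2, Demand slope: b = 4
Buyer's price increase = d * tax / (b + d)
= 2 * 5 / (4 + 2)
= 10 / 6 = 5/3

5/3


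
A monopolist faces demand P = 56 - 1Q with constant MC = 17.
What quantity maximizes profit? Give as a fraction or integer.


TR = P*Q = (56 - 1Q)Q = 56Q - 1Q^2
MR = dTR/dQ = 56 - 2Q
Set MR = MC:
56 - 2Q = 17
39 = 2Q
Q* = 39/2 = 39/2

39/2


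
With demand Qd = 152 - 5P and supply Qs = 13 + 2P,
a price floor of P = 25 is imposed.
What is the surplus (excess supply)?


At P = 25:
Qd = 152 - 5*25 = 27
Qs = 13 + 2*25 = 63
Surplus = Qs - Qd = 63 - 27 = 36

36


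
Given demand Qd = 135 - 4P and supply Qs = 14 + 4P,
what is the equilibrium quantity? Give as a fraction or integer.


First find equilibrium price:
135 - 4P = 14 + 4P
P* = 121/8 = 121/8
Then substitute into demand:
Q* = 135 - 4 * 121/8 = 149/2

149/2
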